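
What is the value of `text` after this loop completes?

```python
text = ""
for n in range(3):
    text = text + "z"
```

Repeat 'z' 3 times
`text` takes the values: "" → "z" → "zz" → "zzz"

Answer: "zzz"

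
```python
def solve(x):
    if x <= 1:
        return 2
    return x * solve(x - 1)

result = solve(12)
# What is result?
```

solve(12) = 12 * 11 * 10 * 9 * 8 * 7 * 6 * 5 * 4 * 3 * 2 * 2 = 958003200

Answer: 958003200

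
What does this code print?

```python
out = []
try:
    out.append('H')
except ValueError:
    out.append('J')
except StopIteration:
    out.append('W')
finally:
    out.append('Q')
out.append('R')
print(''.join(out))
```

Execution trace: 'H' (try body, no exception) → 'Q' (finally) → 'R' (after the try/except). Output: HQR

Answer: HQR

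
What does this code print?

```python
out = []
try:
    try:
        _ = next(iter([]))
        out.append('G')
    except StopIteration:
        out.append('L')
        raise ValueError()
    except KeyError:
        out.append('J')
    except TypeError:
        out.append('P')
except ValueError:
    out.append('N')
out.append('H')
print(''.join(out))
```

Execution trace: 'L' (except StopIteration) → 'N' (outer except ValueError) → 'H' (after the try/except). Output: LNH

Answer: LNH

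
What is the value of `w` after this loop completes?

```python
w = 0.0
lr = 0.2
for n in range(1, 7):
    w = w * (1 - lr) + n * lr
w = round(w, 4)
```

Moving average with lr=0.2
`w` takes the values: 0.0 → 0.2 → 0.56 → 1.048 → 1.6384 → 2.31072 → 3.048576 → 3.0486

Answer: 3.0486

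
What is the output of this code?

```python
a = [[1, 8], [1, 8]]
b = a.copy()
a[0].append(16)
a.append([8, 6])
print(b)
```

Key concept: shallow copy with nested lists.
Step by step:
`a = [[1, 8], [1, 8]]` → a = [[1, 8], [1, 8]]
`b = a.copy()` → b = [[1, 8], [1, 8]]
`a[0].append(16)` → a = [[1, 8, 16], [1, 8]]; b = [[1, 8, 16], [1, 8]]
`a.append([8, 6])` → a = [[1, 8, 16], [1, 8], [8, 6]]
`print(b)` → prints [[1, 8, 16], [1, 8]]

Answer: [[1, 8, 16], [1, 8]]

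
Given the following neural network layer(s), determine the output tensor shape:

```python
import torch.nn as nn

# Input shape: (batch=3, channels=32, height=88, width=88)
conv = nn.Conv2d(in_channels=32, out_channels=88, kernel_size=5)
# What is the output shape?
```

Input: (3, 32, 88, 88) -> Output: (3, 88, 84, 84)

Answer: (3, 88, 84, 84)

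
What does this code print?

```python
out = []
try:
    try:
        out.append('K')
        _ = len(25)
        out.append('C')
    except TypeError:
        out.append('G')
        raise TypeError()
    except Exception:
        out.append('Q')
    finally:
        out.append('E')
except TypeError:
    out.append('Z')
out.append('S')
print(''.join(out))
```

Execution trace: 'K' (inner try body) → 'G' (inner except TypeError) → 'E' (inner finally) → 'Z' (outer except TypeError) → 'S' (after the try/except). Output: KGEZS

Answer: KGEZS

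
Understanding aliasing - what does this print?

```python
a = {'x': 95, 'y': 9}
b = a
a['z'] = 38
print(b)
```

Key concept: dict aliasing.
Step by step:
`a = {'x': 95, 'y': 9}` → a = {'x': 95, 'y': 9}
`b = a` → b = {'x': 95, 'y': 9} (same object as a)
`a['z'] = 38` → a = {'x': 95, 'y': 9, 'z': 38} (same object as b); b = {'x': 95, 'y': 9, 'z': 38} (same object as a)
`print(b)` → prints {'x': 95, 'y': 9, 'z': 38}

Answer: {'x': 95, 'y': 9, 'z': 38}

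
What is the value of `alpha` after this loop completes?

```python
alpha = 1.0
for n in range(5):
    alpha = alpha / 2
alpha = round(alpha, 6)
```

Halving LR 5 times: 1 / 2^5
`alpha` takes the values: 1.0 → 0.5 → 0.25 → 0.125 → 0.0625 → 0.03125

Answer: 0.03125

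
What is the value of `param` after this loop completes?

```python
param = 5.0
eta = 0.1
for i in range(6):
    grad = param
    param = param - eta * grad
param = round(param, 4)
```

Gradient descent: w = 5.0 * (1 - 0.1)^6
`param` takes the values: 5.0 → 4.5 → 4.05 → 3.645 → 3.2805 → 2.95245 → 2.657205 → 2.6572

Answer: 2.6572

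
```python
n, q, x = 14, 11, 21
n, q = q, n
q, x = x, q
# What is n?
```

Trace:
`n, q, x = 14, 11, 21` → n = 14; q = 11; x = 21
`n, q = q, n` → n = 11; q = 14
`q, x = x, q` → q = 21; x = 14
So n = 11

Answer: 11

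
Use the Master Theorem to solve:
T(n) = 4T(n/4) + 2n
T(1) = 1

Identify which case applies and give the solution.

a=4, b=4, f(n)=2n. log_4(4) = 1. Since c=1 = 1, Case 2 applies: T(n) = Θ(n^log_b(a) · log n) = O(n log n).

Answer: O(n log n) - Case 2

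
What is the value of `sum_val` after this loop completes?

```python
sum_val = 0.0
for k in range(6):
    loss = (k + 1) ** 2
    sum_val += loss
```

Sum of squared losses 1² + 2² + ... + 6²
`sum_val` takes the values: 0.0 → 1.0 → 5.0 → 14.0 → 30.0 → 55.0 → 91.0

Answer: 91.0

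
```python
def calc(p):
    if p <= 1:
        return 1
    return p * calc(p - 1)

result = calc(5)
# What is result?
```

calc(5) = 5 * 4 * 3 * 2 * 1 = 120

Answer: 120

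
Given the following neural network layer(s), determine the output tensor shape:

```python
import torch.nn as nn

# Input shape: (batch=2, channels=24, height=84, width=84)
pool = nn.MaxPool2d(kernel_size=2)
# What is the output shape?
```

Input: (2, 24, 84, 84) -> Output: (2, 24, 42, 42)

Answer: (2, 24, 42, 42)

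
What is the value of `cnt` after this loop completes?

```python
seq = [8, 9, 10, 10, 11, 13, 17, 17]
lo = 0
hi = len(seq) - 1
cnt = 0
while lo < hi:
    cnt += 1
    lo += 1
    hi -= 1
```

Iterations until pointers meet (list length 8)
`cnt` takes the values: 0 → 1 → 2 → 3 → 4

Answer: 4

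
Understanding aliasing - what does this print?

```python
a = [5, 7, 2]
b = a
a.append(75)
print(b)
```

Key concept: basic list aliasing.
Step by step:
`a = [5, 7, 2]` → a = [5, 7, 2]
`b = a` → b = [5, 7, 2] (same object as a)
`a.append(75)` → a = [5, 7, 2, 75] (same object as b); b = [5, 7, 2, 75] (same object as a)
`print(b)` → prints [5, 7, 2, 75]

Answer: [5, 7, 2, 75]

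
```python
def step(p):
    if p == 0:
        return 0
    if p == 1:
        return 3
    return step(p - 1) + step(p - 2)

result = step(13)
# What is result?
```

Build up from base cases: step(0)=0, step(1)=3, step(2)=3, step(3)=6, step(4)=9, step(5)=15, step(6)=24, ..., step(13)=699

Answer: 699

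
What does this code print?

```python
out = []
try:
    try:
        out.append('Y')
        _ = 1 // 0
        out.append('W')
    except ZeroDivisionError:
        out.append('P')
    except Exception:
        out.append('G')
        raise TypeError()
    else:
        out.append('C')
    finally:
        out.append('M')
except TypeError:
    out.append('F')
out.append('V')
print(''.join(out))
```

Execution trace: 'Y' (inner try body) → 'P' (inner except ZeroDivisionError) → 'M' (inner finally) → 'V' (after the try/except). Output: YPMV

Answer: YPMV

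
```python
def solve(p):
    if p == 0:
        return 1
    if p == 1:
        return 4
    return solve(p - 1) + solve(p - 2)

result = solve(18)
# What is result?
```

Build up from base cases: solve(0)=1, solve(1)=4, solve(2)=5, solve(3)=9, solve(4)=14, solve(5)=23, solve(6)=37, ..., solve(18)=11933

Answer: 11933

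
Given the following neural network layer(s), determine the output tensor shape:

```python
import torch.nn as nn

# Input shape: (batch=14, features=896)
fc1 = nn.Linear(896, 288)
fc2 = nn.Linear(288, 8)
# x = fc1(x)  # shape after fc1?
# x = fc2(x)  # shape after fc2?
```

Input: (14, 896) -> after fc1: (14, 288) -> Output: (14, 8)

Answer: (14, 8)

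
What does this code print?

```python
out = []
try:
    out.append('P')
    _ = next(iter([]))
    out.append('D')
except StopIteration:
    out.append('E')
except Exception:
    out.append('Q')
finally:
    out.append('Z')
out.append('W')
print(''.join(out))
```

Execution trace: 'P' (try body) → 'E' (except StopIteration) → 'Z' (finally) → 'W' (after the try/except). Output: PEZW

Answer: PEZW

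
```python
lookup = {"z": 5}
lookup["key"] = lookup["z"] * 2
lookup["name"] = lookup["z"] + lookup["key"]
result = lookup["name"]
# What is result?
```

Trace:
`lookup = {"z": 5}` → lookup = {'z': 5}
`lookup["key"] = lookup["z"] * 2` → lookup = {'z': 5, 'key': 10}
`lookup["name"] = lookup["z"] + lookup["key"]` → lookup = {'z': 5, 'key': 10, 'name': 15}
`result = lookup["name"]` → result = 15
So result = 15

Answer: 15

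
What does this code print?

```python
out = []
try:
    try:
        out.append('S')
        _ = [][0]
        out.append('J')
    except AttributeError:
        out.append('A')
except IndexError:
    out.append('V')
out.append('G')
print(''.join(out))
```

Execution trace: 'S' (try body) → 'V' (outer except IndexError) → 'G' (after the try/except). Output: SVG

Answer: SVG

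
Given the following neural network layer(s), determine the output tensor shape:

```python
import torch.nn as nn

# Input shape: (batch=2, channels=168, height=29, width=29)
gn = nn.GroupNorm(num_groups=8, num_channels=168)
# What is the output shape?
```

Input: (2, 168, 29, 29) -> Output: (2, 168, 29, 29)

Answer: (2, 168, 29, 29)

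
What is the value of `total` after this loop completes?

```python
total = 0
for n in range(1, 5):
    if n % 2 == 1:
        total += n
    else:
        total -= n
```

Add odd, subtract even
`total` takes the values: 0 → 1 → -1 → 2 → -2

Answer: -2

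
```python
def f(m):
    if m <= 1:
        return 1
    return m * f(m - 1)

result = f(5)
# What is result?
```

f(5) = 5 * 4 * 3 * 2 * 1 = 120

Answer: 120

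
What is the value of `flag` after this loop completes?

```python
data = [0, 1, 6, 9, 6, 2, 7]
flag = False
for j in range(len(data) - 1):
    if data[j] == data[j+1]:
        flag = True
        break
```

Check consecutive duplicates in [0, 1, 6, 9, 6, 2, 7]
`flag` takes the values: False

Answer: False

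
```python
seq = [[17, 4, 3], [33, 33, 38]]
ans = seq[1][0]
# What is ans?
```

Trace:
`seq = [[17, 4, 3], [33, 33, 38]]` → seq = [[17, 4, 3], [33, 33, 38]]
`ans = seq[1][0]` → ans = 33
So ans = 33

Answer: 33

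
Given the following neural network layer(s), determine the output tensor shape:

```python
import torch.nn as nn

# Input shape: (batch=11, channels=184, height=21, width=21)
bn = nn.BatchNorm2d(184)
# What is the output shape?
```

Input: (11, 184, 21, 21) -> Output: (11, 184, 21, 21)

Answer: (11, 184, 21, 21)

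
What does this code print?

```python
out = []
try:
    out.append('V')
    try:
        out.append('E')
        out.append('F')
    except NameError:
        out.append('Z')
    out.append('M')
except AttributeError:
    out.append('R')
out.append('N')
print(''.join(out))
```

Execution trace: 'V' (try body) → 'E' (inner try body) → 'F' (inner try body, no exception) → 'M' (try body, no exception) → 'N' (after the try/except). Output: VEFMN

Answer: VEFMN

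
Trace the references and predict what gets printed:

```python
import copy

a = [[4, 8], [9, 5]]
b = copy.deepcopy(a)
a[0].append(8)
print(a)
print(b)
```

Key concept: deep copy is fully independent.
Step by step:
`a = [[4, 8], [9, 5]]` → a = [[4, 8], [9, 5]]
`b = copy.deepcopy(a)` → b = [[4, 8], [9, 5]]
`a[0].append(8)` → a = [[4, 8, 8], [9, 5]]
`print(a)` → prints [[4, 8, 8], [9, 5]]
`print(b)` → prints [[4, 8], [9, 5]]

Answer:
[[4, 8, 8], [9, 5]]
[[4, 8], [9, 5]]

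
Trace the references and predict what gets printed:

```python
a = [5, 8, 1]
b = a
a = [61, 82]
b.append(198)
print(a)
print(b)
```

Key concept: rebinding vs mutation: a is rebound to a new list, b still points at the original.
Step by step:
`a = [5, 8, 1]` → a = [5, 8, 1]
`b = a` → b = [5, 8, 1] (same object as a)
`a = [61, 82]` → a = [61, 82]
`b.append(198)` → b = [5, 8, 1, 198]
`print(a)` → prints [61, 82]
`print(b)` → prints [5, 8, 1, 198]

Answer:
[61, 82]
[5, 8, 1, 198]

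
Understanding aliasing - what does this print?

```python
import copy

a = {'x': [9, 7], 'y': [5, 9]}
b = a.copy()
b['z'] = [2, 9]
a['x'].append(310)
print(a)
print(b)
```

Key concept: shallow copy of dict with mutable values.
Step by step:
`a = {'x': [9, 7], 'y': [5, 9]}` → a = {'x': [9, 7], 'y': [5, 9]}
`b = a.copy()` → b = {'x': [9, 7], 'y': [5, 9]}
`b['z'] = [2, 9]` → b = {'x': [9, 7], 'y': [5, 9], 'z': [2, 9]}
`a['x'].append(310)` → a = {'x': [9, 7, 310], 'y': [5, 9]}; b = {'x': [9, 7, 310], 'y': [5, 9], 'z': [2, 9]}
`print(a)` → prints {'x': [9, 7, 310], 'y': [5, 9]}
`print(b)` → prints {'x': [9, 7, 310], 'y': [5, 9], 'z': [2, 9]}

Answer:
{'x': [9, 7, 310], 'y': [5, 9]}
{'x': [9, 7, 310], 'y': [5, 9], 'z': [2, 9]}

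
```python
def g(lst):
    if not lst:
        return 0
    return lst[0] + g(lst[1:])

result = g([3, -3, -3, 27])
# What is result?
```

3 + (-3) + (-3) + 27 + 0 = 24

Answer: 24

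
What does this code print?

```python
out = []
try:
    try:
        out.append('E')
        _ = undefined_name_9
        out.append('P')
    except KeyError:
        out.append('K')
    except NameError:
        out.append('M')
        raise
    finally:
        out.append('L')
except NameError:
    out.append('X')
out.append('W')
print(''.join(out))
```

Execution trace: 'E' (inner try body) → 'M' (inner except NameError) → 'L' (inner finally) → 'X' (outer except NameError) → 'W' (after the try/except). Output: EMLXW

Answer: EMLXW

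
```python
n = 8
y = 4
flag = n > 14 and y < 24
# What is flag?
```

Trace:
`n = 8` → n = 8
`y = 4` → y = 4
`flag = n > 14 and y < 24` → flag = False
So flag = False

Answer: False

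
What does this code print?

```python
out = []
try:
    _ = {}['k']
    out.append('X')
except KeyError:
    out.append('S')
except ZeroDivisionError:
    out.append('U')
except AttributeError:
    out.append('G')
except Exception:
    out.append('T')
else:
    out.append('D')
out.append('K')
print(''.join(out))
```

Execution trace: 'S' (except KeyError) → 'K' (after the try/except). Output: SK

Answer: SK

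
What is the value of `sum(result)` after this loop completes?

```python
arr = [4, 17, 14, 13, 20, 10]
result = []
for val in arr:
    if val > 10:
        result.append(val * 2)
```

Sum of doubled values > 10
`result` takes the values: [] → [34] → [34, 28] → [34, 28, 26] → [34, 28, 26, 40]
So `sum(result)` = 128

Answer: 128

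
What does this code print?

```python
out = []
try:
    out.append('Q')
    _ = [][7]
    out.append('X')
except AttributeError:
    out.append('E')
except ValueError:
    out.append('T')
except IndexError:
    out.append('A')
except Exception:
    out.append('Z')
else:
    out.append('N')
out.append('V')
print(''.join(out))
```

Execution trace: 'Q' (try body) → 'A' (except IndexError) → 'V' (after the try/except). Output: QAV

Answer: QAV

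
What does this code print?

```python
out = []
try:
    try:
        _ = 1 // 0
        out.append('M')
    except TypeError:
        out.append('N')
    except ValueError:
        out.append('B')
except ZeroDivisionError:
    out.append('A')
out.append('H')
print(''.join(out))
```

Execution trace: 'A' (outer except ZeroDivisionError) → 'H' (after the try/except). Output: AH

Answer: AH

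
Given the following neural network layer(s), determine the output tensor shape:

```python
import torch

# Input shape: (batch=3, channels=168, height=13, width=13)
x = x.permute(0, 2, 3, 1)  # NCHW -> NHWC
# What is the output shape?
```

Input: (3, 168, 13, 13) -> Output: (3, 13, 13, 168)

Answer: (3, 13, 13, 168)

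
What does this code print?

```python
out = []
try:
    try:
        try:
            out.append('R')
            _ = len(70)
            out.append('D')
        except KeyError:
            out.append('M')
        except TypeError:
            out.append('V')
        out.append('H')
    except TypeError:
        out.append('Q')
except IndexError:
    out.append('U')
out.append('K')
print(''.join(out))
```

Execution trace: 'R' (inner try body) → 'V' (inner except TypeError) → 'H' (try body, no exception) → 'K' (after the try/except). Output: RVHK

Answer: RVHK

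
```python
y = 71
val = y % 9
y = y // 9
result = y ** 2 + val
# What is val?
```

Trace:
`y = 71` → y = 71
`val = y % 9` → val = 8
`y = y // 9` → y = 7
`result = y ** 2 + val` → result = 57
So val = 8

Answer: 8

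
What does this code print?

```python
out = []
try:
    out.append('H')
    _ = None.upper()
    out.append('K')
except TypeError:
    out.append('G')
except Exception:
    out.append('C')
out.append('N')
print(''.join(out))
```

Execution trace: 'H' (try body) → 'C' (except Exception) → 'N' (after the try/except). Output: HCN

Answer: HCN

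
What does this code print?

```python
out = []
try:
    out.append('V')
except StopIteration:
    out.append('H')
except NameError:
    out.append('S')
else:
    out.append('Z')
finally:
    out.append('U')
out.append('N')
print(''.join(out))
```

Execution trace: 'V' (try body, no exception) → 'Z' (else) → 'U' (finally) → 'N' (after the try/except). Output: VZUN

Answer: VZUN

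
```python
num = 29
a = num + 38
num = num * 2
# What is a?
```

Trace:
`num = 29` → num = 29
`a = num + 38` → a = 67
`num = num * 2` → num = 58
So a = 67

Answer: 67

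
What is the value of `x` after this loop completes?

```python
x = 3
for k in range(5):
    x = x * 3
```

Multiply by 3, 5 times: 3 * 3^5 = 729
`x` takes the values: 3 → 9 → 27 → 81 → 243 → 729

Answer: 729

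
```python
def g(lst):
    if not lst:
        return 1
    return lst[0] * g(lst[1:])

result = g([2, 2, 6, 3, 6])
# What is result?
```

Product over [2, 2, 6, 3, 6] = 2 * 2 * 6 * 3 * 6 = 432

Answer: 432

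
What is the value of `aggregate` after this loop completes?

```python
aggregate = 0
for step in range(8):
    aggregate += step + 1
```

Start at 0, add 1 to 8 = 36
`aggregate` takes the values: 0 → 1 → 3 → 6 → 10 → 15 → 21 → 28 → 36

Answer: 36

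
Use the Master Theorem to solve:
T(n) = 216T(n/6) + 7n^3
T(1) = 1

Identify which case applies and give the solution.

a=216, b=6, f(n)=7n^3. log_6(216) = 3. Since c=3 = 3, Case 2 applies: T(n) = Θ(n^log_b(a) · log n) = O(n^3 log n).

Answer: O(n^3 log n) - Case 2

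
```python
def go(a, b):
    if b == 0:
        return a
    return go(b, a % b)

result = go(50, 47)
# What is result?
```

go(50, 47) -> go(47, 3) -> go(3, 2) -> go(2, 1) -> go(1, 0) -> 1

Answer: 1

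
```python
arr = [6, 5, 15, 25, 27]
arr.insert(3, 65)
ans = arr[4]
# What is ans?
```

Trace:
`arr = [6, 5, 15, 25, 27]` → arr = [6, 5, 15, 25, 27]
`arr.insert(3, 65)` → arr = [6, 5, 15, 65, 25, 27]
`ans = arr[4]` → ans = 25
So ans = 25

Answer: 25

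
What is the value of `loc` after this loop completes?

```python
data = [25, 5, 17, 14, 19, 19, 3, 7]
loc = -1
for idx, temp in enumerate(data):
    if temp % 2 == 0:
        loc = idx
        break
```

First even number index in [25, 5, 17, 14, 19, 19, 3, 7]
`loc` takes the values: -1 → 3

Answer: 3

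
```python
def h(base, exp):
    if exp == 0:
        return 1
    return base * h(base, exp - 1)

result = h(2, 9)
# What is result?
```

h(2, 9) = 2 * 2 * 2 * 2 * 2 * 2 * 2 * 2 * 2 = 512

Answer: 512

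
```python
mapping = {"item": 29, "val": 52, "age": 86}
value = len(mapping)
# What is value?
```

Trace:
`mapping = {"item": 29, "val": 52, "age": 86}` → mapping = {'item': 29, 'val': 52, 'age': 86}
`value = len(mapping)` → value = 3
So value = 3

Answer: 3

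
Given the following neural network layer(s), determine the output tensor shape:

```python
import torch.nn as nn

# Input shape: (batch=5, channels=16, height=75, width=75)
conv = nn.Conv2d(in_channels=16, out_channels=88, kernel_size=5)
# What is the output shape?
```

Input: (5, 16, 75, 75) -> Output: (5, 88, 71, 71)

Answer: (5, 88, 71, 71)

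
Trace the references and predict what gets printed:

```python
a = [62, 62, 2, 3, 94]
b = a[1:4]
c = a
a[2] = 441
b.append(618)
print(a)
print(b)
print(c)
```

Key concept: slice vs alias.
Step by step:
`a = [62, 62, 2, 3, 94]` → a = [62, 62, 2, 3, 94]
`b = a[1:4]` → b = [62, 2, 3]
`c = a` → c = [62, 62, 2, 3, 94] (same object as a)
`a[2] = 441` → a = [62, 62, 441, 3, 94] (same object as c); c = [62, 62, 441, 3, 94] (same object as a)
`b.append(618)` → b = [62, 2, 3, 618]
`print(a)` → prints [62, 62, 441, 3, 94]
`print(b)` → prints [62, 2, 3, 618]
`print(c)` → prints [62, 62, 441, 3, 94]

Answer:
[62, 62, 441, 3, 94]
[62, 2, 3, 618]
[62, 62, 441, 3, 94]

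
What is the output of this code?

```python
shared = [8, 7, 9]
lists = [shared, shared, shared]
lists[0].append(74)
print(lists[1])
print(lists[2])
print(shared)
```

Key concept: list of same reference.
Step by step:
`shared = [8, 7, 9]` → shared = [8, 7, 9]
`lists = [shared, shared, shared]` → lists = [[8, 7, 9], [8, 7, 9], [8, 7, 9]]
`lists[0].append(74)` → shared = [8, 7, 9, 74]; lists = [[8, 7, 9, 74], [8, 7, 9, 74], [8, 7, 9, 74]]
`print(lists[1])` → prints [8, 7, 9, 74]
`print(lists[2])` → prints [8, 7, 9, 74]
`print(shared)` → prints [8, 7, 9, 74]

Answer:
[8, 7, 9, 74]
[8, 7, 9, 74]
[8, 7, 9, 74]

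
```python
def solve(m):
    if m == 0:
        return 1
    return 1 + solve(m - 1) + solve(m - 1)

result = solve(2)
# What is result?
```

solve(m) = 1 + 2·solve(m-1), solve(0)=1. Closed form: (1+1)·2^2 - 1 = 7.

Answer: 7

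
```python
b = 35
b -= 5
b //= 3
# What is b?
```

Trace:
`b = 35` → b = 35
`b -= 5` → b = 30
`b //= 3` → b = 10
So b = 10

Answer: 10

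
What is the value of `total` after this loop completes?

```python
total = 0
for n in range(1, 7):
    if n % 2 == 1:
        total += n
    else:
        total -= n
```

Add odd, subtract even
`total` takes the values: 0 → 1 → -1 → 2 → -2 → 3 → -3

Answer: -3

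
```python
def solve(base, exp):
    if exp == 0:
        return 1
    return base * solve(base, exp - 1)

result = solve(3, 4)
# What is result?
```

solve(3, 4) = 3 * 3 * 3 * 3 = 81

Answer: 81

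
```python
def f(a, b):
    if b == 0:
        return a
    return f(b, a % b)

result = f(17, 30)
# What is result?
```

f(17, 30) -> f(30, 17) -> f(17, 13) -> f(13, 4) -> f(4, 1) -> f(1, 0) -> 1

Answer: 1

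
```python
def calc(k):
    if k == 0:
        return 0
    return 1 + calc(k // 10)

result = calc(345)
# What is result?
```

Count of digits of 345: 3

Answer: 3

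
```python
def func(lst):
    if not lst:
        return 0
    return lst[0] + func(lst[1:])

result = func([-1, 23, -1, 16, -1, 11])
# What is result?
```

(-1) + 23 + (-1) + 16 + (-1) + 11 + 0 = 47

Answer: 47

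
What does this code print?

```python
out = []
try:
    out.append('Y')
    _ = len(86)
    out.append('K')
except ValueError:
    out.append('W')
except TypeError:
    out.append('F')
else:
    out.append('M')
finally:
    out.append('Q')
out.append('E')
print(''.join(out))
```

Execution trace: 'Y' (try body) → 'F' (except TypeError) → 'Q' (finally) → 'E' (after the try/except). Output: YFQE

Answer: YFQE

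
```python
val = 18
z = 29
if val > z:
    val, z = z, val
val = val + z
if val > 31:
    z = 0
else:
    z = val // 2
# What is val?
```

Trace:
`val = 18` → val = 18
`z = 29` → z = 29
`if val > z: ...` → val > z is False → no variable changes
`val = val + z` → val = 47
`if val > 31: ...` → val > 31 is True → z = 0
So val = 47

Answer: 47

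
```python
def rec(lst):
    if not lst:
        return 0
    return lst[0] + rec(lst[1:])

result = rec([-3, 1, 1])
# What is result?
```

(-3) + 1 + 1 + 0 = -1

Answer: -1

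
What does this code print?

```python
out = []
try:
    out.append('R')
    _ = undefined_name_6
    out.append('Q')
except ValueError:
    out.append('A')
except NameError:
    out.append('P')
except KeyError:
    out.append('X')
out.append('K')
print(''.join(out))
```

Execution trace: 'R' (try body) → 'P' (except NameError) → 'K' (after the try/except). Output: RPK

Answer: RPK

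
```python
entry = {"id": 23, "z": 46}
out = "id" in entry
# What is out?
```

Trace:
`entry = {"id": 23, "z": 46}` → entry = {'id': 23, 'z': 46}
`out = "id" in entry` → out = True
So out = True

Answer: True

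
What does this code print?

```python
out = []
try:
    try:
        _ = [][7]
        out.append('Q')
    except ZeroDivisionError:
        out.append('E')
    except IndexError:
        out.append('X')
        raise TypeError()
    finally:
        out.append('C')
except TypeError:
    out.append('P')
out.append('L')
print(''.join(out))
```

Execution trace: 'X' (inner except IndexError) → 'C' (inner finally) → 'P' (outer except TypeError) → 'L' (after the try/except). Output: XCPL

Answer: XCPL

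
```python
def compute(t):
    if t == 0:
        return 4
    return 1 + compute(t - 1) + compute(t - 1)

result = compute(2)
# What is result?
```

compute(t) = 1 + 2·compute(t-1), compute(0)=4. Closed form: (4+1)·2^2 - 1 = 19.

Answer: 19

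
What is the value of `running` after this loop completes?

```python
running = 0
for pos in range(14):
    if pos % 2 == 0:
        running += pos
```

Sum of even numbers 0 to 13
`running` takes the values: 0 → 2 → 6 → 12 → 20 → 30 → 42

Answer: 42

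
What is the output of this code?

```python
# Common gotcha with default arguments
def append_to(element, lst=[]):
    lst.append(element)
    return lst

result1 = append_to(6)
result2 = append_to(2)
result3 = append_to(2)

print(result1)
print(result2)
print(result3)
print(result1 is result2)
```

Key concept: mutable default argument gotcha.
Step by step:
`result1 = append_to(6)` → result1 = [6]
`result2 = append_to(2)` → result1 = [6, 2] (same object as result2); result2 = [6, 2] (same object as result1)
`result3 = append_to(2)` → result1 = [6, 2, 2] (same object as result2, result3); result2 = [6, 2, 2] (same object as result1, result3); result3 = [6, 2, 2] (same object as result1, result2)
`print(result1)` → prints [6, 2, 2]
`print(result2)` → prints [6, 2, 2]
`print(result3)` → prints [6, 2, 2]
`print(result1 is result2)` → prints True

Answer:
[6, 2, 2]
[6, 2, 2]
[6, 2, 2]
True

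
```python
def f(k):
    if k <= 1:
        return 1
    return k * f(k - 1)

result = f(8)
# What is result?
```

f(8) = 8 * 7 * 6 * 5 * 4 * 3 * 2 * 1 = 40320

Answer: 40320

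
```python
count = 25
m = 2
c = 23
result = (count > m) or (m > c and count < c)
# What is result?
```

Trace:
`count = 25` → count = 25
`m = 2` → m = 2
`c = 23` → c = 23
`result = (count > m) or (m > c and count < c)` → result = True
So result = True

Answer: True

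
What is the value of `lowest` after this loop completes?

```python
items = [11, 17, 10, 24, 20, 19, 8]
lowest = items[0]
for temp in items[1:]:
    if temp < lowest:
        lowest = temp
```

Minimum of [11, 17, 10, 24, 20, 19, 8]
`lowest` takes the values: 11 → 10 → 8

Answer: 8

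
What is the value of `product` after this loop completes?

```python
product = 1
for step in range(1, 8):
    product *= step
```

7! = 5040
`product` takes the values: 1 → 2 → 6 → 24 → 120 → 720 → 5040

Answer: 5040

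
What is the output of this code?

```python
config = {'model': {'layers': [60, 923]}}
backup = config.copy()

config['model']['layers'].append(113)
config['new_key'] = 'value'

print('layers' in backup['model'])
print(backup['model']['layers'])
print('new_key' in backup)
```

Key concept: shallow copy gotcha with nested dict.
Step by step:
`config = {'model': {'layers': [60, 923]}}` → config = {'model': {'layers': [60, 923]}}
`backup = config.copy()` → backup = {'model': {'layers': [60, 923]}}
`config['model']['layers'].append(113)` → config = {'model': {'layers': [60, 923, 113]}}; backup = {'model': {'layers': [60, 923, 113]}}
`config['new_key'] = 'value'` → config = {'model': {'layers': [60, 923, 113]}, 'new_key': 'value'}
`print('layers' in backup['model'])` → prints True
`print(backup['model']['layers'])` → prints [60, 923, 113]
`print('new_key' in backup)` → prints False

Answer:
True
[60, 923, 113]
False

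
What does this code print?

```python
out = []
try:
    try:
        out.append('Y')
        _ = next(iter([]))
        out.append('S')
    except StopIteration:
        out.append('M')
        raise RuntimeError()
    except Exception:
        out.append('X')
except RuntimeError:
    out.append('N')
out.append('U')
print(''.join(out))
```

Execution trace: 'Y' (try body) → 'M' (except StopIteration) → 'N' (outer except RuntimeError) → 'U' (after the try/except). Output: YMNU

Answer: YMNU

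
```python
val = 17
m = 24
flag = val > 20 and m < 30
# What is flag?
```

Trace:
`val = 17` → val = 17
`m = 24` → m = 24
`flag = val > 20 and m < 30` → flag = False
So flag = False

Answer: False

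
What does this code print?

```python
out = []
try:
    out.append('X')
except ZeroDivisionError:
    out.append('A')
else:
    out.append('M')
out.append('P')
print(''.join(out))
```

Execution trace: 'X' (try body, no exception) → 'M' (else) → 'P' (after the try/except). Output: XMP

Answer: XMP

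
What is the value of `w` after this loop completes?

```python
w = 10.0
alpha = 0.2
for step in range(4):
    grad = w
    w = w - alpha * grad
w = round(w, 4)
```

Gradient descent: w = 10.0 * (1 - 0.2)^4
`w` takes the values: 10.0 → 8.0 → 6.4 → 5.12 → 4.096

Answer: 4.096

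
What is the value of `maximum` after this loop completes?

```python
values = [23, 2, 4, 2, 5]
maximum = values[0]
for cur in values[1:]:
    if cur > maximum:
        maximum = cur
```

Maximum of [23, 2, 4, 2, 5]
`maximum` takes the values: 23

Answer: 23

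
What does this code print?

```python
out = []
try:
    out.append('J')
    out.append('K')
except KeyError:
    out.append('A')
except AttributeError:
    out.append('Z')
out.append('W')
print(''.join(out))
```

Execution trace: 'J' (try body) → 'K' (try body, no exception) → 'W' (after the try/except). Output: JKW

Answer: JKW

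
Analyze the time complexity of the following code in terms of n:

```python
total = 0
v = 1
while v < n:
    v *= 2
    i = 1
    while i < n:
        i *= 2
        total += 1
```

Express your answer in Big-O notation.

Each loop level contributes: log n × log n. Multiplying the contributions gives O(log² n).

Answer: O(log² n)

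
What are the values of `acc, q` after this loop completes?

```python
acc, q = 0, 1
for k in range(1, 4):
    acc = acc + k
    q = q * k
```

Sum and factorial of 1 to 3
`acc, q` takes the values: (0, 1) → (1, 1) → (3, 1) → (3, 2) → (6, 2) → (6, 6)

Answer: 6, 6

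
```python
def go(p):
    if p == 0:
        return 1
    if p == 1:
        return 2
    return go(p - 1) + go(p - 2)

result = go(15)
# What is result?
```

Build up from base cases: go(0)=1, go(1)=2, go(2)=3, go(3)=5, go(4)=8, go(5)=13, go(6)=21, ..., go(15)=1597

Answer: 1597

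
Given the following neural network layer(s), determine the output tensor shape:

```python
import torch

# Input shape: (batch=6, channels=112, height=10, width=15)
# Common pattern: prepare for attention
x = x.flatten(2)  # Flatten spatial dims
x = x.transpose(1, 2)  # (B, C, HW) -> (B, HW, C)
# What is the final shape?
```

Input: (6, 112, 10, 15) -> after flatten(2): (6, 112, 150) -> Output: (6, 150, 112)

Answer: (6, 150, 112)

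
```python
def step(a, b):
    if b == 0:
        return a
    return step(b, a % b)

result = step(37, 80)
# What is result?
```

step(37, 80) -> step(80, 37) -> step(37, 6) -> step(6, 1) -> step(1, 0) -> 1

Answer: 1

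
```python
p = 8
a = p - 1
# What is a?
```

Trace:
`p = 8` → p = 8
`a = p - 1` → a = 7
So a = 7

Answer: 7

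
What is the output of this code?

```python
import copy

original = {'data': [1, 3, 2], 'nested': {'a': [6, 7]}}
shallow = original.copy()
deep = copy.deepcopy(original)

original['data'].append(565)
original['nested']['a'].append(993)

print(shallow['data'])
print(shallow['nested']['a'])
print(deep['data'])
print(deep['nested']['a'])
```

Key concept: comparing shallow vs deep copy.
Step by step:
`original = {'data': [1, 3, 2], 'nested': {'a': [6, 7]}}` → original = {'data': [1, 3, 2], 'nested': {'a': [6, 7]}}
`shallow = original.copy()` → shallow = {'data': [1, 3, 2], 'nested': {'a': [6, 7]}}
`deep = copy.deepcopy(original)` → deep = {'data': [1, 3, 2], 'nested': {'a': [6, 7]}}
`original['data'].append(565)` → original = {'data': [1, 3, 2, 565], 'nested': {'a': [6, 7]}}; shallow = {'data': [1, 3, 2, 565], 'nested': {'a': [6, 7]}}
`original['nested']['a'].append(993)` → original = {'data': [1, 3, 2, 565], 'nested': {'a': [6, 7, 993]}}; shallow = {'data': [1, 3, 2, 565], 'nested': {'a': [6, 7, 993]}}
`print(shallow['data'])` → prints [1, 3, 2, 565]
`print(shallow['nested']['a'])` → prints [6, 7, 993]
`print(deep['data'])` → prints [1, 3, 2]
`print(deep['nested']['a'])` → prints [6, 7]

Answer:
[1, 3, 2, 565]
[6, 7, 993]
[1, 3, 2]
[6, 7]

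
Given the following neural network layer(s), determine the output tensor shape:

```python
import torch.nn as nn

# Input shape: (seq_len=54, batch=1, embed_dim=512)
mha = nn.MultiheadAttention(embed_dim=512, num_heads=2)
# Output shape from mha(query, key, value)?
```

Input: (54, 1, 512) -> Output: (54, 1, 512)

Answer: (54, 1, 512)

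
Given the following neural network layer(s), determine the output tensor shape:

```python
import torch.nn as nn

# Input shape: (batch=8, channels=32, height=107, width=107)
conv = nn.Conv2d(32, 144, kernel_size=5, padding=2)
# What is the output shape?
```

Input: (8, 32, 107, 107) -> Output: (8, 144, 107, 107)

Answer: (8, 144, 107, 107)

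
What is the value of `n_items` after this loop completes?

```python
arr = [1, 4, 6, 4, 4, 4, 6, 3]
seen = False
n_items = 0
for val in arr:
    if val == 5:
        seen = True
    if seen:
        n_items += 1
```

Count elements after first 5 in [1, 4, 6, 4, 4, 4, 6, 3]
`n_items` takes the values: 0

Answer: 0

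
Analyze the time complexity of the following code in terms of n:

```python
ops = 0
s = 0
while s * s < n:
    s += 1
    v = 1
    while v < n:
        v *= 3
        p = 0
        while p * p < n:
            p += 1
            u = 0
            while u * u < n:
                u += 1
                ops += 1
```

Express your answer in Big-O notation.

Each loop level contributes: √n × log n × √n × √n. Multiplying the contributions gives O(n√n log n).

Answer: O(n√n log n)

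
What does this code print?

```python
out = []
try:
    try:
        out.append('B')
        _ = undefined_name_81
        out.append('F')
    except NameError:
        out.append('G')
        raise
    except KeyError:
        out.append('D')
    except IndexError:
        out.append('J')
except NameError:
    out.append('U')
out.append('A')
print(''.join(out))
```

Execution trace: 'B' (inner try body) → 'G' (inner except NameError) → 'U' (outer except NameError) → 'A' (after the try/except). Output: BGUA

Answer: BGUA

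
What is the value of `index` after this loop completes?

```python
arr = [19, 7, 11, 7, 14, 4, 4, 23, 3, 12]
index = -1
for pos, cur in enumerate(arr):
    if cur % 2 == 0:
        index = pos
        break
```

First even number index in [19, 7, 11, 7, 14, 4, 4, 23, 3, 12]
`index` takes the values: -1 → 4

Answer: 4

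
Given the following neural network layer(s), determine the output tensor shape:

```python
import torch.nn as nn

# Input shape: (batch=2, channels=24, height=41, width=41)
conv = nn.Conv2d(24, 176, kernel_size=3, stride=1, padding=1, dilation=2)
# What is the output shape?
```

Input: (2, 24, 41, 41) -> Output: (2, 176, 39, 39)

Answer: (2, 176, 39, 39)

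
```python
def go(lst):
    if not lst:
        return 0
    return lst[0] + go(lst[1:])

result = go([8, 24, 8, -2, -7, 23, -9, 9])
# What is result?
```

8 + 24 + 8 + (-2) + (-7) + 23 + (-9) + 9 + 0 = 54

Answer: 54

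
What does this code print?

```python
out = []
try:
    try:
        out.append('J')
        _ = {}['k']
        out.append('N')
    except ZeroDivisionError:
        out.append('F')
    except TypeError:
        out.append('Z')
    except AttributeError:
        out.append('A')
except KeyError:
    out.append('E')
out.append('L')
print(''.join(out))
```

Execution trace: 'J' (try body) → 'E' (outer except KeyError) → 'L' (after the try/except). Output: JEL

Answer: JEL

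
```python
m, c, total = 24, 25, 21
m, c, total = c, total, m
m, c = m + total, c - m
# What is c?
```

Trace:
`m, c, total = 24, 25, 21` → m = 24; c = 25; total = 21
`m, c, total = c, total, m` → m = 25; c = 21; total = 24
`m, c = m + total, c - m` → m = 49; c = -4
So c = -4

Answer: -4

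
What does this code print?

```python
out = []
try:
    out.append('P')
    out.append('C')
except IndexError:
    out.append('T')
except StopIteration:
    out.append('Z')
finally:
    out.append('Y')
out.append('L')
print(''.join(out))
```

Execution trace: 'P' (try body) → 'C' (try body, no exception) → 'Y' (finally) → 'L' (after the try/except). Output: PCYL

Answer: PCYL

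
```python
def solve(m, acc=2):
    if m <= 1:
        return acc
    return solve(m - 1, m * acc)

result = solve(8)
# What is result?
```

Accumulator trace (n, acc): (8, 2) -> (7, 16) -> (6, 112) -> (5, 672) -> (4, 3360) -> (3, 13440) -> (2, 40320) -> (1, 80640) -> return 80640

Answer: 80640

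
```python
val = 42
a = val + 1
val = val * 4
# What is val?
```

Trace:
`val = 42` → val = 42
`a = val + 1` → a = 43
`val = val * 4` → val = 168
So val = 168

Answer: 168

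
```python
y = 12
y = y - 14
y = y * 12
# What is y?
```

Trace:
`y = 12` → y = 12
`y = y - 14` → y = -2
`y = y * 12` → y = -24
So y = -24

Answer: -24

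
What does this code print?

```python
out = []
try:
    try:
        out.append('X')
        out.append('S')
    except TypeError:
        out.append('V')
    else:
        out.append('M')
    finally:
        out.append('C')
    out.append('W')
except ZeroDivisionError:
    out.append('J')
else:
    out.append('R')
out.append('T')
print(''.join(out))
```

Execution trace: 'X' (inner try body) → 'S' (inner try body, no exception) → 'M' (inner else) → 'C' (inner finally) → 'W' (try body, no exception) → 'R' (else) → 'T' (after the try/except). Output: XSMCWRT

Answer: XSMCWRT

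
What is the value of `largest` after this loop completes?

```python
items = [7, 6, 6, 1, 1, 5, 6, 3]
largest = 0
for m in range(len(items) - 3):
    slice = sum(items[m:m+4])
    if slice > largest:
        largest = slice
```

Max sum of 4-element window in [7, 6, 6, 1, 1, 5, 6, 3]
`largest` takes the values: 0 → 20

Answer: 20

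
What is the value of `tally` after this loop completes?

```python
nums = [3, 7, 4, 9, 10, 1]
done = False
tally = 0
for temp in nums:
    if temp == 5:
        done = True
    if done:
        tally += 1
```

Count elements after first 5 in [3, 7, 4, 9, 10, 1]
`tally` takes the values: 0

Answer: 0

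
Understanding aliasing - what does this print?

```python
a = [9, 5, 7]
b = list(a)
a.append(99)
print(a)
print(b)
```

Key concept: list() constructor creates copy.
Step by step:
`a = [9, 5, 7]` → a = [9, 5, 7]
`b = list(a)` → b = [9, 5, 7]
`a.append(99)` → a = [9, 5, 7, 99]
`print(a)` → prints [9, 5, 7, 99]
`print(b)` → prints [9, 5, 7]

Answer:
[9, 5, 7, 99]
[9, 5, 7]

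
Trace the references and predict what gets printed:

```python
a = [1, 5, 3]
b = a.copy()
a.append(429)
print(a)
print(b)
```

Key concept: list.copy() creates independent copy.
Step by step:
`a = [1, 5, 3]` → a = [1, 5, 3]
`b = a.copy()` → b = [1, 5, 3]
`a.append(429)` → a = [1, 5, 3, 429]
`print(a)` → prints [1, 5, 3, 429]
`print(b)` → prints [1, 5, 3]

Answer:
[1, 5, 3, 429]
[1, 5, 3]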